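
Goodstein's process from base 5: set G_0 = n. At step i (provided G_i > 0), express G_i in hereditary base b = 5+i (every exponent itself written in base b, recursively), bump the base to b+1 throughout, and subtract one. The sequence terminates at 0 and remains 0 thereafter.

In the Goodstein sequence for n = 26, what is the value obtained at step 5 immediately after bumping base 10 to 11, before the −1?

69

G_0 = 26. HB_5(26) = 5^2 + 1. Bump = 37. G_1 = 36.
G_1 = 36. HB_6(36) = 6^2. Bump = 49. G_2 = 48.
G_2 = 48. HB_7(48) = 6·7 + 6. Bump = 54. G_3 = 53.
G_3 = 53. HB_8(53) = 6·8 + 5. Bump = 59. G_4 = 58.
G_4 = 58. HB_9(58) = 6·9 + 4. Bump = 64. G_5 = 63.
G_5 = 63. HB_10(63) = 6·10 + 3. Bump = 69. G_6 = 68.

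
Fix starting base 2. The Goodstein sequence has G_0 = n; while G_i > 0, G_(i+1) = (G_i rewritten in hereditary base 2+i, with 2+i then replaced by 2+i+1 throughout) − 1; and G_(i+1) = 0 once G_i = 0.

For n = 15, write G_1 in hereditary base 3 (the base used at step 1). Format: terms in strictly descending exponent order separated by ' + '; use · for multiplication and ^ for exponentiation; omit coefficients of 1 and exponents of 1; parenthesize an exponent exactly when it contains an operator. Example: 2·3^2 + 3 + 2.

3^(3 + 1) + 3^3 + 3

[0] 15 ≡ 2^(2 + 1) + 2^2 + 2 + 1 (base 2). Lift 3: 112. −1: 111.
[1] 111 ≡ 3^(3 + 1) + 3^3 + 3 (base 3). Lift 4: 1284. −1: 1283.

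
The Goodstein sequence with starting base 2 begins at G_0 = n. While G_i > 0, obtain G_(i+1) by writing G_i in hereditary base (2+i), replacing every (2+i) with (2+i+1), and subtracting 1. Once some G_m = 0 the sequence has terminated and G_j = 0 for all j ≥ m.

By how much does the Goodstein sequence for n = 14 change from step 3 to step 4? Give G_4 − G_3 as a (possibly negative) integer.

G_0 = 14. HB_2(14) = 2^(2 + 1) + 2^2 + 2. Bump = 111. G_1 = 110.
G_1 = 110. HB_3(110) = 3^(3 + 1) + 3^3 + 2. Bump = 1282. G_2 = 1281.
G_2 = 1281. HB_4(1281) = 4^(4 + 1) + 4^4 + 1. Bump = 18751. G_3 = 18750.
G_3 = 18750. HB_5(18750) = 5^(5 + 1) + 5^5. Bump = 326592. G_4 = 326591.

307841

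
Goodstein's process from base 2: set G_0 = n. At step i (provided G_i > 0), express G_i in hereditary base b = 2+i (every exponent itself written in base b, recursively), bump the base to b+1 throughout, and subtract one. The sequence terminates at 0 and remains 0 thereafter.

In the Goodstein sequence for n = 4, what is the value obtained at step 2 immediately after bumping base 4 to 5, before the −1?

61

G_0 = 4. HB_2(4) = 2^2. Bump = 27. G_1 = 26.
G_1 = 26. HB_3(26) = 2·3^2 + 2·3 + 2. Bump = 42. G_2 = 41.
G_2 = 41. HB_4(41) = 2·4^2 + 2·4 + 1. Bump = 61. G_3 = 60.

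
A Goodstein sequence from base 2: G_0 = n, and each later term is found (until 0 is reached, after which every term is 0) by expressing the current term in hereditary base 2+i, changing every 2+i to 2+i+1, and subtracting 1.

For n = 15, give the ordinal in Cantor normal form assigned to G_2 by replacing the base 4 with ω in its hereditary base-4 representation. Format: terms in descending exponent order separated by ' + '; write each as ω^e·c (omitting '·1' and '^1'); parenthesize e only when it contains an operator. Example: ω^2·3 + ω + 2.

ω^(ω + 1) + ω^ω + 3

i=0: 15 = 2^(2 + 1) + 2^2 + 2 + 1 (b=2); 2→3: 3^(3 + 1) + 3^3 + 3 + 1 = 112; 112−1 = 111
i=1: 111 = 3^(3 + 1) + 3^3 + 3 (b=3); 3→4: 4^(4 + 1) + 4^4 + 4 = 1284; 1284−1 = 1283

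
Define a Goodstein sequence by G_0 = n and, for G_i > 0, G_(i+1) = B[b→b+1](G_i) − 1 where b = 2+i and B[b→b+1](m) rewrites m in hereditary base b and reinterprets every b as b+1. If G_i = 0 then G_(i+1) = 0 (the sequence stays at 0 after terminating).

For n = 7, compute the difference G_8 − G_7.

[0] 7 ≡ 2^2 + 2 + 1 (base 2). Lift 3: 31. −1: 30.
[1] 30 ≡ 3^3 + 3 (base 3). Lift 4: 260. −1: 259.
[2] 259 ≡ 4^4 + 3 (base 4). Lift 5: 3128. −1: 3127.
[3] 3127 ≡ 5^5 + 2 (base 5). Lift 6: 46658. −1: 46657.
[4] 46657 ≡ 6^6 + 1 (base 6). Lift 7: 823544. −1: 823543.
[5] 823543 ≡ 7^7 (base 7). Lift 8: 16777216. −1: 16777215.
[6] 16777215 ≡ 7·8^7 + 7·8^6 + 7·8^5 + 7·8^4 + 7·8^3 + 7·8^2 + 7·8 + 7 (base 8). Lift 9: 37665880. −1: 37665879.
[7] 37665879 ≡ 7·9^7 + 7·9^6 + 7·9^5 + 7·9^4 + 7·9^3 + 7·9^2 + 7·9 + 6 (base 9). Lift 10: 77777776. −1: 77777775.

40111896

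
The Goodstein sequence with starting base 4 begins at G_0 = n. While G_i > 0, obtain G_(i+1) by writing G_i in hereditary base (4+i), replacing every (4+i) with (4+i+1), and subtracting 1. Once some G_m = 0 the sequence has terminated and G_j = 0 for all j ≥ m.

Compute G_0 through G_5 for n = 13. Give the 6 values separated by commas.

[0] 13 ≡ 3·4 + 1 (base 4). Lift 5: 16. −1: 15.
[1] 15 ≡ 3·5 (base 5). Lift 6: 18. −1: 17.
[2] 17 ≡ 2·6 + 5 (base 6). Lift 7: 19. −1: 18.
[3] 18 ≡ 2·7 + 4 (base 7). Lift 8: 20. −1: 19.
[4] 19 ≡ 2·8 + 3 (base 8). Lift 9: 21. −1: 20.

13, 15, 17, 18, 19, 20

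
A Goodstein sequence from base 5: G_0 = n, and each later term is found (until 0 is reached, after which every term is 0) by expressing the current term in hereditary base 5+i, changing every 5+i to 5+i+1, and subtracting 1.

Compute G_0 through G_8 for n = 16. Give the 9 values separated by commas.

G_0=16  [base 5] 3·5 + 1  →[5↦6]→  3·6 + 1 = 19  −1 ⇒ G_1=18
G_1=18  [base 6] 3·6  →[6↦7]→  3·7 = 21  −1 ⇒ G_2=20
G_2=20  [base 7] 2·7 + 6  →[7↦8]→  2·8 + 6 = 22  −1 ⇒ G_3=21
G_3=21  [base 8] 2·8 + 5  →[8↦9]→  2·9 + 5 = 23  −1 ⇒ G_4=22
G_4=22  [base 9] 2·9 + 4  →[9↦10]→  2·10 + 4 = 24  −1 ⇒ G_5=23
G_5=23  [base 10] 2·10 + 3  →[10↦11]→  2·11 + 3 = 25  −1 ⇒ G_6=24
G_6=24  [base 11] 2·11 + 2  →[11↦12]→  2·12 + 2 = 26  −1 ⇒ G_7=25
G_7=25  [base 12] 2·12 + 1  →[12↦13]→  2·13 + 1 = 27  −1 ⇒ G_8=26

16, 18, 20, 21, 22, 23, 24, 25, 26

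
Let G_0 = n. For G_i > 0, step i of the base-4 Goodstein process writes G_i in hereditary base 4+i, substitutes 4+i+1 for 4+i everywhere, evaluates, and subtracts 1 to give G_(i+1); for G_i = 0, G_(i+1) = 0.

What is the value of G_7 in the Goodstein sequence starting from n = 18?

18 —HB4→ 4^2 + 2 —bump→ 5^2 + 2 = 27 —(−1)→ 26
26 —HB5→ 5^2 + 1 —bump→ 6^2 + 1 = 37 —(−1)→ 36
36 —HB6→ 6^2 —bump→ 7^2 = 49 —(−1)→ 48
48 —HB7→ 6·7 + 6 —bump→ 6·8 + 6 = 54 —(−1)→ 53
53 —HB8→ 6·8 + 5 —bump→ 6·9 + 5 = 59 —(−1)→ 58
58 —HB9→ 6·9 + 4 —bump→ 6·10 + 4 = 64 —(−1)→ 63
63 —HB10→ 6·10 + 3 —bump→ 6·11 + 3 = 69 —(−1)→ 68
68 —HB11→ 6·11 + 2 —bump→ 6·12 + 2 = 74 —(−1)→ 73

68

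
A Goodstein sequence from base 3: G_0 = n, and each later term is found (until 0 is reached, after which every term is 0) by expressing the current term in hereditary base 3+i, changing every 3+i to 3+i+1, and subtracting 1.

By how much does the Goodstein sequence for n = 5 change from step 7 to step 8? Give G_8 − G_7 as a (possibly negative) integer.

-1

[0] 5 ≡ 3 + 2 (base 3). Lift 4: 6. −1: 5.
[1] 5 ≡ 4 + 1 (base 4). Lift 5: 6. −1: 5.
[2] 5 ≡ 5 (base 5). Lift 6: 6. −1: 5.
[3] 5 ≡ 5 (base 6). Lift 7: 5. −1: 4.
[4] 4 ≡ 4 (base 7). Lift 8: 4. −1: 3.
[5] 3 ≡ 3 (base 8). Lift 9: 3. −1: 2.
[6] 2 ≡ 2 (base 9). Lift 10: 2. −1: 1.
[7] 1 ≡ 1 (base 10). Lift 11: 1. −1: 0.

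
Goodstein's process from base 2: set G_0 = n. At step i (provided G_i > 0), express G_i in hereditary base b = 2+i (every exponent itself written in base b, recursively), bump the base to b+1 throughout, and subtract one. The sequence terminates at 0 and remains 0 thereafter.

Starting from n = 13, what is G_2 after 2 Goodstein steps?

1279

13 —HB2→ 2^(2 + 1) + 2^2 + 1 —bump→ 3^(3 + 1) + 3^3 + 1 = 109 —(−1)→ 108
108 —HB3→ 3^(3 + 1) + 3^3 —bump→ 4^(4 + 1) + 4^4 = 1280 —(−1)→ 1279
1279 —HB4→ 4^(4 + 1) + 3·4^3 + 3·4^2 + 3·4 + 3 —bump→ 5^(5 + 1) + 3·5^3 + 3·5^2 + 3·5 + 3 = 16093 —(−1)→ 16092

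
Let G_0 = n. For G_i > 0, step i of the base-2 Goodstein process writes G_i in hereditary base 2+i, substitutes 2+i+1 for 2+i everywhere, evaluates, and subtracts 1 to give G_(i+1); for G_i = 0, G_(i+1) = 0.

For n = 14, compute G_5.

base 2: 14 = 2^(2 + 1) + 2^2 + 2; at 3: 3^(3 + 1) + 3^3 + 3 = 111; next = 110
base 3: 110 = 3^(3 + 1) + 3^3 + 2; at 4: 4^(4 + 1) + 4^4 + 2 = 1282; next = 1281
base 4: 1281 = 4^(4 + 1) + 4^4 + 1; at 5: 5^(5 + 1) + 5^5 + 1 = 18751; next = 18750
base 5: 18750 = 5^(5 + 1) + 5^5; at 6: 6^(6 + 1) + 6^6 = 326592; next = 326591
base 6: 326591 = 6^(6 + 1) + 5·6^5 + 5·6^4 + 5·6^3 + 5·6^2 + 5·6 + 5; at 7: 7^(7 + 1) + 5·7^5 + 5·7^4 + 5·7^3 + 5·7^2 + 5·7 + 5 = 5862841; next = 5862840
base 7: 5862840 = 7^(7 + 1) + 5·7^5 + 5·7^4 + 5·7^3 + 5·7^2 + 5·7 + 4; at 8: 8^(8 + 1) + 5·8^5 + 5·8^4 + 5·8^3 + 5·8^2 + 5·8 + 4 = 134404972; next = 134404971

5862840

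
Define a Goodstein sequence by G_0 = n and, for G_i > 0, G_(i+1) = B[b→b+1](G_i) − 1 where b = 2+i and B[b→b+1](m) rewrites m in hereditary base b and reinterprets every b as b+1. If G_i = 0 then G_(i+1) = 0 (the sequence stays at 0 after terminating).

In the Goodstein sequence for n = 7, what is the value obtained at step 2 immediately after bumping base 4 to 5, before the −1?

G_0=7  [base 2] 2^2 + 2 + 1  →[2↦3]→  3^3 + 3 + 1 = 31  −1 ⇒ G_1=30
G_1=30  [base 3] 3^3 + 3  →[3↦4]→  4^4 + 4 = 260  −1 ⇒ G_2=259
G_2=259  [base 4] 4^4 + 3  →[4↦5]→  5^5 + 3 = 3128  −1 ⇒ G_3=3127

3128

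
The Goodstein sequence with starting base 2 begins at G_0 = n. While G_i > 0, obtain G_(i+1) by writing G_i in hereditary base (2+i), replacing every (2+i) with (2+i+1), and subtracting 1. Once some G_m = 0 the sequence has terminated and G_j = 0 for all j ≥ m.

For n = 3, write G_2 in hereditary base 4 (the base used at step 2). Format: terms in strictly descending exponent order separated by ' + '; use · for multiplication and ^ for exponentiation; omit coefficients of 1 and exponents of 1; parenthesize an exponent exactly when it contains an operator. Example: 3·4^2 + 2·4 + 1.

G_0=3  [base 2] 2 + 1  →[2↦3]→  3 + 1 = 4  −1 ⇒ G_1=3
G_1=3  [base 3] 3  →[3↦4]→  4 = 4  −1 ⇒ G_2=3
G_2=3  [base 4] 3  →[4↦5]→  3 = 3  −1 ⇒ G_3=2

3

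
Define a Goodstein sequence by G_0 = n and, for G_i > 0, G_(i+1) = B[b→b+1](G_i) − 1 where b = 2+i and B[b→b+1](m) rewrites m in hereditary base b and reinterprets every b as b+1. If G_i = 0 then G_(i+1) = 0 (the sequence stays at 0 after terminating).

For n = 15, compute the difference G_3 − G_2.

i=0: 15 = 2^(2 + 1) + 2^2 + 2 + 1 (b=2); 2→3: 3^(3 + 1) + 3^3 + 3 + 1 = 112; 112−1 = 111
i=1: 111 = 3^(3 + 1) + 3^3 + 3 (b=3); 3→4: 4^(4 + 1) + 4^4 + 4 = 1284; 1284−1 = 1283
i=2: 1283 = 4^(4 + 1) + 4^4 + 3 (b=4); 4→5: 5^(5 + 1) + 5^5 + 3 = 18753; 18753−1 = 18752

17469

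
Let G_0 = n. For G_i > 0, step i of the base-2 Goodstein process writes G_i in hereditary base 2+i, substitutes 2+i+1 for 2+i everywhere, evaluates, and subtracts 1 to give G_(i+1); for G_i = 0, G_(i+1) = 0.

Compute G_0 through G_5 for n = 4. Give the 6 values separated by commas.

4, 26, 41, 60, 83, 109

i=0: 4 = 2^2 (b=2); 2→3: 3^3 = 27; 27−1 = 26
i=1: 26 = 2·3^2 + 2·3 + 2 (b=3); 3→4: 2·4^2 + 2·4 + 2 = 42; 42−1 = 41
i=2: 41 = 2·4^2 + 2·4 + 1 (b=4); 4→5: 2·5^2 + 2·5 + 1 = 61; 61−1 = 60
i=3: 60 = 2·5^2 + 2·5 (b=5); 5→6: 2·6^2 + 2·6 = 84; 84−1 = 83
i=4: 83 = 2·6^2 + 6 + 5 (b=6); 6→7: 2·7^2 + 7 + 5 = 110; 110−1 = 109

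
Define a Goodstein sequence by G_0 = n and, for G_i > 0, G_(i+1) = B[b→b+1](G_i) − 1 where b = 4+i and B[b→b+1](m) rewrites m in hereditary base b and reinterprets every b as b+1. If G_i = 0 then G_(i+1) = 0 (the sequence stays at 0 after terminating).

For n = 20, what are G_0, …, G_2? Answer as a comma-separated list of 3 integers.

(0) 20|_4 = 4^2 + 4 ↦ 5^2 + 5|_5 = 30 ⇒ 29
(1) 29|_5 = 5^2 + 4 ↦ 6^2 + 4|_6 = 40 ⇒ 39

20, 29, 39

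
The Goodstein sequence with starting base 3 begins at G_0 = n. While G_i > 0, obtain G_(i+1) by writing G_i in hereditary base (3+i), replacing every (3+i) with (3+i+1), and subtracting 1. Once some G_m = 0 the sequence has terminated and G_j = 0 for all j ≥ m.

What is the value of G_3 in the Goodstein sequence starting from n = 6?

(0) 6|_3 = 2·3 ↦ 2·4|_4 = 8 ⇒ 7
(1) 7|_4 = 4 + 3 ↦ 5 + 3|_5 = 8 ⇒ 7
(2) 7|_5 = 5 + 2 ↦ 6 + 2|_6 = 8 ⇒ 7

7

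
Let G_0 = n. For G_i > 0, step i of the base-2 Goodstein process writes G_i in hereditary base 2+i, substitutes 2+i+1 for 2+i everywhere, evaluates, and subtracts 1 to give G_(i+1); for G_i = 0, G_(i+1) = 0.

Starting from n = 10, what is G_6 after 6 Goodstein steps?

84073323

G_0=10  [base 2] 2^(2 + 1) + 2  →[2↦3]→  3^(3 + 1) + 3 = 84  −1 ⇒ G_1=83
G_1=83  [base 3] 3^(3 + 1) + 2  →[3↦4]→  4^(4 + 1) + 2 = 1026  −1 ⇒ G_2=1025
G_2=1025  [base 4] 4^(4 + 1) + 1  →[4↦5]→  5^(5 + 1) + 1 = 15626  −1 ⇒ G_3=15625
G_3=15625  [base 5] 5^(5 + 1)  →[5↦6]→  6^(6 + 1) = 279936  −1 ⇒ G_4=279935
G_4=279935  [base 6] 5·6^6 + 5·6^5 + 5·6^4 + 5·6^3 + 5·6^2 + 5·6 + 5  →[6↦7]→  5·7^7 + 5·7^5 + 5·7^4 + 5·7^3 + 5·7^2 + 5·7 + 5 = 4215755  −1 ⇒ G_5=4215754
G_5=4215754  [base 7] 5·7^7 + 5·7^5 + 5·7^4 + 5·7^3 + 5·7^2 + 5·7 + 4  →[7↦8]→  5·8^8 + 5·8^5 + 5·8^4 + 5·8^3 + 5·8^2 + 5·8 + 4 = 84073324  −1 ⇒ G_6=84073323
G_6=84073323  [base 8] 5·8^8 + 5·8^5 + 5·8^4 + 5·8^3 + 5·8^2 + 5·8 + 3  →[8↦9]→  5·9^9 + 5·9^5 + 5·9^4 + 5·9^3 + 5·9^2 + 5·9 + 3 = 1937434593  −1 ⇒ G_7=1937434592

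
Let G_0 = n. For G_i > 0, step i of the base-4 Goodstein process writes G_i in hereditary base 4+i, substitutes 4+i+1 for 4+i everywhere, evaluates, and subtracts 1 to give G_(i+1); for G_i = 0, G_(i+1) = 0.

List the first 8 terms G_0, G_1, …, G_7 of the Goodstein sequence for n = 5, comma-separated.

G_0=5  [base 4] 4 + 1  →[4↦5]→  5 + 1 = 6  −1 ⇒ G_1=5
G_1=5  [base 5] 5  →[5↦6]→  6 = 6  −1 ⇒ G_2=5
G_2=5  [base 6] 5  →[6↦7]→  5 = 5  −1 ⇒ G_3=4
G_3=4  [base 7] 4  →[7↦8]→  4 = 4  −1 ⇒ G_4=3
G_4=3  [base 8] 3  →[8↦9]→  3 = 3  −1 ⇒ G_5=2
G_5=2  [base 9] 2  →[9↦10]→  2 = 2  −1 ⇒ G_6=1
G_6=1  [base 10] 1  →[10↦11]→  1 = 1  −1 ⇒ G_7=0

5, 5, 5, 4, 3, 2, 1, 0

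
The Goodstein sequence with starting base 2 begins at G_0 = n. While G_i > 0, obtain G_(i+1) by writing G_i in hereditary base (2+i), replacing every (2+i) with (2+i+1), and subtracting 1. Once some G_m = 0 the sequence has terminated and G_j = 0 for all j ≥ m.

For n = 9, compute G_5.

(0) 9|_2 = 2^(2 + 1) + 1 ↦ 3^(3 + 1) + 1|_3 = 82 ⇒ 81
(1) 81|_3 = 3^(3 + 1) ↦ 4^(4 + 1)|_4 = 1024 ⇒ 1023
(2) 1023|_4 = 3·4^4 + 3·4^3 + 3·4^2 + 3·4 + 3 ↦ 3·5^5 + 3·5^3 + 3·5^2 + 3·5 + 3|_5 = 9843 ⇒ 9842
(3) 9842|_5 = 3·5^5 + 3·5^3 + 3·5^2 + 3·5 + 2 ↦ 3·6^6 + 3·6^3 + 3·6^2 + 3·6 + 2|_6 = 140744 ⇒ 140743
(4) 140743|_6 = 3·6^6 + 3·6^3 + 3·6^2 + 3·6 + 1 ↦ 3·7^7 + 3·7^3 + 3·7^2 + 3·7 + 1|_7 = 2471827 ⇒ 2471826

2471826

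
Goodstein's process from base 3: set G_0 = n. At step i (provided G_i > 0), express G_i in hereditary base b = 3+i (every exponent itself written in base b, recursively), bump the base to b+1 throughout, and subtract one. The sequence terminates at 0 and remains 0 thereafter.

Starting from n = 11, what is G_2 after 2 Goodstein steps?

25

base 3: 11 = 3^2 + 2; at 4: 4^2 + 2 = 18; next = 17
base 4: 17 = 4^2 + 1; at 5: 5^2 + 1 = 26; next = 25
base 5: 25 = 5^2; at 6: 6^2 = 36; next = 35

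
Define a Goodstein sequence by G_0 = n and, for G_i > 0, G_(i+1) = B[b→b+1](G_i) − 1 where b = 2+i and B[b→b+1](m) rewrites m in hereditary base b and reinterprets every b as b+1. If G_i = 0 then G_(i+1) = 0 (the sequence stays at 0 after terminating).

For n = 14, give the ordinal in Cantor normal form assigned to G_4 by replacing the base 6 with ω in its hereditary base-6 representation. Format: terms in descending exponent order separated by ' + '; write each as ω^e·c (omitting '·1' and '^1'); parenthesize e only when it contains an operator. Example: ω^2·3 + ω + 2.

step 0: 14 = 2^(2 + 1) + 2^2 + 2; sub 3 for 2: 3^(3 + 1) + 3^3 + 3; = 111; G_1 = 111−1 = 110
step 1: 110 = 3^(3 + 1) + 3^3 + 2; sub 4 for 3: 4^(4 + 1) + 4^4 + 2; = 1282; G_2 = 1282−1 = 1281
step 2: 1281 = 4^(4 + 1) + 4^4 + 1; sub 5 for 4: 5^(5 + 1) + 5^5 + 1; = 18751; G_3 = 18751−1 = 18750
step 3: 18750 = 5^(5 + 1) + 5^5; sub 6 for 5: 6^(6 + 1) + 6^6; = 326592; G_4 = 326592−1 = 326591
step 4: 326591 = 6^(6 + 1) + 5·6^5 + 5·6^4 + 5·6^3 + 5·6^2 + 5·6 + 5; sub 7 for 6: 7^(7 + 1) + 5·7^5 + 5·7^4 + 5·7^3 + 5·7^2 + 5·7 + 5; = 5862841; G_5 = 5862841−1 = 5862840

ω^(ω + 1) + ω^5·5 + ω^4·5 + ω^3·5 + ω^2·5 + ω·5 + 5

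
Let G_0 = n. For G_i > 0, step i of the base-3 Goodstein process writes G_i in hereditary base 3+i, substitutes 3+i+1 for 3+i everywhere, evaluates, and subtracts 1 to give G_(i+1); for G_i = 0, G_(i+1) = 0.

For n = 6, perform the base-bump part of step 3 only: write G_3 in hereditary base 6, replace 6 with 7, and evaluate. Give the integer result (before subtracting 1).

8

G_0=6  [base 3] 2·3  →[3↦4]→  2·4 = 8  −1 ⇒ G_1=7
G_1=7  [base 4] 4 + 3  →[4↦5]→  5 + 3 = 8  −1 ⇒ G_2=7
G_2=7  [base 5] 5 + 2  →[5↦6]→  6 + 2 = 8  −1 ⇒ G_3=7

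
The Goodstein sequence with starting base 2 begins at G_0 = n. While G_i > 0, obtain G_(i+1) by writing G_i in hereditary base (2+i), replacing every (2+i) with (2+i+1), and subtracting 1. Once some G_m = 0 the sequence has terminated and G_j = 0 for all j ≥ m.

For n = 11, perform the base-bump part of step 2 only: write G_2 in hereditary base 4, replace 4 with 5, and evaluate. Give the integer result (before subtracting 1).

15628

11 —HB2→ 2^(2 + 1) + 2 + 1 —bump→ 3^(3 + 1) + 3 + 1 = 85 —(−1)→ 84
84 —HB3→ 3^(3 + 1) + 3 —bump→ 4^(4 + 1) + 4 = 1028 —(−1)→ 1027
1027 —HB4→ 4^(4 + 1) + 3 —bump→ 5^(5 + 1) + 3 = 15628 —(−1)→ 15627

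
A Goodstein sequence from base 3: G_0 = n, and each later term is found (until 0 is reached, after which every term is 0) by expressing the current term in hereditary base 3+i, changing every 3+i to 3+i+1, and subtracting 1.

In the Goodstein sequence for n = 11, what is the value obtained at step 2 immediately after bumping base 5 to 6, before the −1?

11 —HB3→ 3^2 + 2 —bump→ 4^2 + 2 = 18 —(−1)→ 17
17 —HB4→ 4^2 + 1 —bump→ 5^2 + 1 = 26 —(−1)→ 25

36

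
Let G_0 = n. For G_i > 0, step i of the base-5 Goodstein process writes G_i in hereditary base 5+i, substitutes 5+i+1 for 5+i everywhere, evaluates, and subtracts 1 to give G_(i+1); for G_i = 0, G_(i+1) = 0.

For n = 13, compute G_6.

13 —HB5→ 2·5 + 3 —bump→ 2·6 + 3 = 15 —(−1)→ 14
14 —HB6→ 2·6 + 2 —bump→ 2·7 + 2 = 16 —(−1)→ 15
15 —HB7→ 2·7 + 1 —bump→ 2·8 + 1 = 17 —(−1)→ 16
16 —HB8→ 2·8 —bump→ 2·9 = 18 —(−1)→ 17
17 —HB9→ 9 + 8 —bump→ 10 + 8 = 18 —(−1)→ 17
17 —HB10→ 10 + 7 —bump→ 11 + 7 = 18 —(−1)→ 17

17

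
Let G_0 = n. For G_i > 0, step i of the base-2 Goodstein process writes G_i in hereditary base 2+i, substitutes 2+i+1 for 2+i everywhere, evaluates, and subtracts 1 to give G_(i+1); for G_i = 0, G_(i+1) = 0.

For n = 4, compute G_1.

26

G_0 = 4. HB_2(4) = 2^2. Bump = 27. G_1 = 26.
G_1 = 26. HB_3(26) = 2·3^2 + 2·3 + 2. Bump = 42. G_2 = 41.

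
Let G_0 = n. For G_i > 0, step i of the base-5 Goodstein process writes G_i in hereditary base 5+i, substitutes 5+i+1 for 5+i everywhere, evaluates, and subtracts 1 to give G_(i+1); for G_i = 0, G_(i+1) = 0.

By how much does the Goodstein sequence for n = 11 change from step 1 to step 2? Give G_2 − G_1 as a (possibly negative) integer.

step 0: 11 = 2·5 + 1; sub 6 for 5: 2·6 + 1; = 13; G_1 = 13−1 = 12
step 1: 12 = 2·6; sub 7 for 6: 2·7; = 14; G_2 = 14−1 = 13

1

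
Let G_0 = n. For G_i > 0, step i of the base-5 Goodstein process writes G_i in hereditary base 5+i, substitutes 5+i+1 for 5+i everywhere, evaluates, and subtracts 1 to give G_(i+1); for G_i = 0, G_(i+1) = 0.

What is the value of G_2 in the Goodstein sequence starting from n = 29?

51

G_0 = 29. HB_5(29) = 5^2 + 4. Bump = 40. G_1 = 39.
G_1 = 39. HB_6(39) = 6^2 + 3. Bump = 52. G_2 = 51.
G_2 = 51. HB_7(51) = 7^2 + 2. Bump = 66. G_3 = 65.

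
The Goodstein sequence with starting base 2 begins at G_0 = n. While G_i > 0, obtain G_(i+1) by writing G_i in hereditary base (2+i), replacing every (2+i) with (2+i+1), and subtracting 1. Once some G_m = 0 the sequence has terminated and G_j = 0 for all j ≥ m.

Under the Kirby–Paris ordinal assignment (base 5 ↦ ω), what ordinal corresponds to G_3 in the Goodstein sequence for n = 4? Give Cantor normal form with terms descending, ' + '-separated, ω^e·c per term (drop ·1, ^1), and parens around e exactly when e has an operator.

(0) 4|_2 = 2^2 ↦ 3^3|_3 = 27 ⇒ 26
(1) 26|_3 = 2·3^2 + 2·3 + 2 ↦ 2·4^2 + 2·4 + 2|_4 = 42 ⇒ 41
(2) 41|_4 = 2·4^2 + 2·4 + 1 ↦ 2·5^2 + 2·5 + 1|_5 = 61 ⇒ 60
(3) 60|_5 = 2·5^2 + 2·5 ↦ 2·6^2 + 2·6|_6 = 84 ⇒ 83

ω^2·2 + ω·2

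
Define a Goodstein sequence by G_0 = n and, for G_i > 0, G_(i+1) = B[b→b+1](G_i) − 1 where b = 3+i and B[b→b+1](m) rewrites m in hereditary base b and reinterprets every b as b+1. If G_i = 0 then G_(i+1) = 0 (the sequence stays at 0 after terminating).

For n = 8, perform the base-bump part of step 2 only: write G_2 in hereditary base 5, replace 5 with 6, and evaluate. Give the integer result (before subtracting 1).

8 —HB3→ 2·3 + 2 —bump→ 2·4 + 2 = 10 —(−1)→ 9
9 —HB4→ 2·4 + 1 —bump→ 2·5 + 1 = 11 —(−1)→ 10

12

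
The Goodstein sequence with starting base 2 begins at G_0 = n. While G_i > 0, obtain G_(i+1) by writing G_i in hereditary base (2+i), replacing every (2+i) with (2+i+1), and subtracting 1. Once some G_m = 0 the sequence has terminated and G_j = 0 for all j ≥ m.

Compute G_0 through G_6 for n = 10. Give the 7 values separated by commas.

[0] 10 ≡ 2^(2 + 1) + 2 (base 2). Lift 3: 84. −1: 83.
[1] 83 ≡ 3^(3 + 1) + 2 (base 3). Lift 4: 1026. −1: 1025.
[2] 1025 ≡ 4^(4 + 1) + 1 (base 4). Lift 5: 15626. −1: 15625.
[3] 15625 ≡ 5^(5 + 1) (base 5). Lift 6: 279936. −1: 279935.
[4] 279935 ≡ 5·6^6 + 5·6^5 + 5·6^4 + 5·6^3 + 5·6^2 + 5·6 + 5 (base 6). Lift 7: 4215755. −1: 4215754.
[5] 4215754 ≡ 5·7^7 + 5·7^5 + 5·7^4 + 5·7^3 + 5·7^2 + 5·7 + 4 (base 7). Lift 8: 84073324. −1: 84073323.

10, 83, 1025, 15625, 279935, 4215754, 84073323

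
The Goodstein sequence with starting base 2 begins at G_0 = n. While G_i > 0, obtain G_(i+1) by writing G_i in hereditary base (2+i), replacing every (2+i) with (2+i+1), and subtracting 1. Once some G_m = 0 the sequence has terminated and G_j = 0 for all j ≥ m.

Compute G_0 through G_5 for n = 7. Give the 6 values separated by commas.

G_0=7  [base 2] 2^2 + 2 + 1  →[2↦3]→  3^3 + 3 + 1 = 31  −1 ⇒ G_1=30
G_1=30  [base 3] 3^3 + 3  →[3↦4]→  4^4 + 4 = 260  −1 ⇒ G_2=259
G_2=259  [base 4] 4^4 + 3  →[4↦5]→  5^5 + 3 = 3128  −1 ⇒ G_3=3127
G_3=3127  [base 5] 5^5 + 2  →[5↦6]→  6^6 + 2 = 46658  −1 ⇒ G_4=46657
G_4=46657  [base 6] 6^6 + 1  →[6↦7]→  7^7 + 1 = 823544  −1 ⇒ G_5=823543

7, 30, 259, 3127, 46657, 823543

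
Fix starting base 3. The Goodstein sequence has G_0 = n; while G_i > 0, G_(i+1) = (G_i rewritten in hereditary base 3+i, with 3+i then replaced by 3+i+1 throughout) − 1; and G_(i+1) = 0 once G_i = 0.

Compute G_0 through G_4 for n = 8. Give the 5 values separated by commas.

8, 9, 10, 11, 11

G_0=8  [base 3] 2·3 + 2  →[3↦4]→  2·4 + 2 = 10  −1 ⇒ G_1=9
G_1=9  [base 4] 2·4 + 1  →[4↦5]→  2·5 + 1 = 11  −1 ⇒ G_2=10
G_2=10  [base 5] 2·5  →[5↦6]→  2·6 = 12  −1 ⇒ G_3=11
G_3=11  [base 6] 6 + 5  →[6↦7]→  7 + 5 = 12  −1 ⇒ G_4=11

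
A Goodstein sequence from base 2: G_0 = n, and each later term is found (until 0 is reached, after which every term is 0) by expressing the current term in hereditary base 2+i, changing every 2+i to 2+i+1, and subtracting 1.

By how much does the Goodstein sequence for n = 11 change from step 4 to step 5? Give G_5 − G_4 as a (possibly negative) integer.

G_0=11  [base 2] 2^(2 + 1) + 2 + 1  →[2↦3]→  3^(3 + 1) + 3 + 1 = 85  −1 ⇒ G_1=84
G_1=84  [base 3] 3^(3 + 1) + 3  →[3↦4]→  4^(4 + 1) + 4 = 1028  −1 ⇒ G_2=1027
G_2=1027  [base 4] 4^(4 + 1) + 3  →[4↦5]→  5^(5 + 1) + 3 = 15628  −1 ⇒ G_3=15627
G_3=15627  [base 5] 5^(5 + 1) + 2  →[5↦6]→  6^(6 + 1) + 2 = 279938  −1 ⇒ G_4=279937
G_4=279937  [base 6] 6^(6 + 1) + 1  →[6↦7]→  7^(7 + 1) + 1 = 5764802  −1 ⇒ G_5=5764801

5484864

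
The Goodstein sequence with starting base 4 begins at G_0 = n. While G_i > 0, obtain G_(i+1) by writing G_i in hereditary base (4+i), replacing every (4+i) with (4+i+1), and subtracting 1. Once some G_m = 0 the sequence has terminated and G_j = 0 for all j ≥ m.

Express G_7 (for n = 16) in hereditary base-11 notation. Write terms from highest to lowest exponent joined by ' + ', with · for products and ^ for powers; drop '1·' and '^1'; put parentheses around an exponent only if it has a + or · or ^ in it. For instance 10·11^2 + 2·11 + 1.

step 0: 16 = 4^2; sub 5 for 4: 5^2; = 25; G_1 = 25−1 = 24
step 1: 24 = 4·5 + 4; sub 6 for 5: 4·6 + 4; = 28; G_2 = 28−1 = 27
step 2: 27 = 4·6 + 3; sub 7 for 6: 4·7 + 3; = 31; G_3 = 31−1 = 30
step 3: 30 = 4·7 + 2; sub 8 for 7: 4·8 + 2; = 34; G_4 = 34−1 = 33
step 4: 33 = 4·8 + 1; sub 9 for 8: 4·9 + 1; = 37; G_5 = 37−1 = 36
step 5: 36 = 4·9; sub 10 for 9: 4·10; = 40; G_6 = 40−1 = 39
step 6: 39 = 3·10 + 9; sub 11 for 10: 3·11 + 9; = 42; G_7 = 42−1 = 41
step 7: 41 = 3·11 + 8; sub 12 for 11: 3·12 + 8; = 44; G_8 = 44−1 = 43

3·11 + 8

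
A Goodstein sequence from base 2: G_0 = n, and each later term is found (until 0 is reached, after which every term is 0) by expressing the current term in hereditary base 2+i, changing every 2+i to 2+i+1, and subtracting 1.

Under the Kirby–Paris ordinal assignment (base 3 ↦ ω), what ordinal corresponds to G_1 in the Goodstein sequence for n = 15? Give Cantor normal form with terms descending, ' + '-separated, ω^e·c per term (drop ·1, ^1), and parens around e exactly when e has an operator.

(0) 15|_2 = 2^(2 + 1) + 2^2 + 2 + 1 ↦ 3^(3 + 1) + 3^3 + 3 + 1|_3 = 112 ⇒ 111
(1) 111|_3 = 3^(3 + 1) + 3^3 + 3 ↦ 4^(4 + 1) + 4^4 + 4|_4 = 1284 ⇒ 1283

ω^(ω + 1) + ω^ω + ω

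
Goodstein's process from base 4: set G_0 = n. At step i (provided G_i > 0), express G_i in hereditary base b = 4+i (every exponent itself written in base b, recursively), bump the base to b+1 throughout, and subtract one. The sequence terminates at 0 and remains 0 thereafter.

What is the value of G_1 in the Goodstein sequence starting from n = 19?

19 —HB4→ 4^2 + 3 —bump→ 5^2 + 3 = 28 —(−1)→ 27
27 —HB5→ 5^2 + 2 —bump→ 6^2 + 2 = 38 —(−1)→ 37

27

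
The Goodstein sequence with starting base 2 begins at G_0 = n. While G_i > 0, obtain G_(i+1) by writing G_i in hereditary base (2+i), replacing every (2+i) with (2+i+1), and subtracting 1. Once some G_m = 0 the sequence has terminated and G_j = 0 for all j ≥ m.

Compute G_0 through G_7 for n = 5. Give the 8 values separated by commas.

(0) 5|_2 = 2^2 + 1 ↦ 3^3 + 1|_3 = 28 ⇒ 27
(1) 27|_3 = 3^3 ↦ 4^4|_4 = 256 ⇒ 255
(2) 255|_4 = 3·4^3 + 3·4^2 + 3·4 + 3 ↦ 3·5^3 + 3·5^2 + 3·5 + 3|_5 = 468 ⇒ 467
(3) 467|_5 = 3·5^3 + 3·5^2 + 3·5 + 2 ↦ 3·6^3 + 3·6^2 + 3·6 + 2|_6 = 776 ⇒ 775
(4) 775|_6 = 3·6^3 + 3·6^2 + 3·6 + 1 ↦ 3·7^3 + 3·7^2 + 3·7 + 1|_7 = 1198 ⇒ 1197
(5) 1197|_7 = 3·7^3 + 3·7^2 + 3·7 ↦ 3·8^3 + 3·8^2 + 3·8|_8 = 1752 ⇒ 1751
(6) 1751|_8 = 3·8^3 + 3·8^2 + 2·8 + 7 ↦ 3·9^3 + 3·9^2 + 2·9 + 7|_9 = 2455 ⇒ 2454

5, 27, 255, 467, 775, 1197, 1751, 2454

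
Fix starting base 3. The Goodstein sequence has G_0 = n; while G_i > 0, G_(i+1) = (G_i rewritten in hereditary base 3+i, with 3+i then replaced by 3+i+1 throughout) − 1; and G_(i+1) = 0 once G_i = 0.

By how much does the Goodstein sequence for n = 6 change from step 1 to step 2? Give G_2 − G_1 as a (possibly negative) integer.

6 —HB3→ 2·3 —bump→ 2·4 = 8 —(−1)→ 7
7 —HB4→ 4 + 3 —bump→ 5 + 3 = 8 —(−1)→ 7

0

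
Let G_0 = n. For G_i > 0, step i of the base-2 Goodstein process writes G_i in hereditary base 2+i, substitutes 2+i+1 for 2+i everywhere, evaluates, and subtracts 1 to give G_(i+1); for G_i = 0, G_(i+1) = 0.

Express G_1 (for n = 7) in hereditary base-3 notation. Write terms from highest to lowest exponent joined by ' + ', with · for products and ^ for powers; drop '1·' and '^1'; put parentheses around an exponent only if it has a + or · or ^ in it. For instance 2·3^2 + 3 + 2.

3^3 + 3

[0] 7 ≡ 2^2 + 2 + 1 (base 2). Lift 3: 31. −1: 30.
[1] 30 ≡ 3^3 + 3 (base 3). Lift 4: 260. −1: 259.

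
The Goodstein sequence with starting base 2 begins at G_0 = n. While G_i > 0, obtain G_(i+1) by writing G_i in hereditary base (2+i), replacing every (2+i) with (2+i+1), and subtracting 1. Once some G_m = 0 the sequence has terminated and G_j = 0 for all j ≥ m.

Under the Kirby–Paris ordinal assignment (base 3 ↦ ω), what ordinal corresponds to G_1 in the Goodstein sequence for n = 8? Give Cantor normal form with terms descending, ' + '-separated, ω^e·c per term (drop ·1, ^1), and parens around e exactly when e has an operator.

i=0: 8 = 2^(2 + 1) (b=2); 2→3: 3^(3 + 1) = 81; 81−1 = 80
i=1: 80 = 2·3^3 + 2·3^2 + 2·3 + 2 (b=3); 3→4: 2·4^4 + 2·4^2 + 2·4 + 2 = 554; 554−1 = 553

ω^ω·2 + ω^2·2 + ω·2 + 2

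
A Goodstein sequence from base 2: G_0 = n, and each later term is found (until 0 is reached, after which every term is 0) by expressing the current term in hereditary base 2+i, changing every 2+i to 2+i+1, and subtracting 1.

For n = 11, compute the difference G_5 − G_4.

5484864

step 0: 11 = 2^(2 + 1) + 2 + 1; sub 3 for 2: 3^(3 + 1) + 3 + 1; = 85; G_1 = 85−1 = 84
step 1: 84 = 3^(3 + 1) + 3; sub 4 for 3: 4^(4 + 1) + 4; = 1028; G_2 = 1028−1 = 1027
step 2: 1027 = 4^(4 + 1) + 3; sub 5 for 4: 5^(5 + 1) + 3; = 15628; G_3 = 15628−1 = 15627
step 3: 15627 = 5^(5 + 1) + 2; sub 6 for 5: 6^(6 + 1) + 2; = 279938; G_4 = 279938−1 = 279937
step 4: 279937 = 6^(6 + 1) + 1; sub 7 for 6: 7^(7 + 1) + 1; = 5764802; G_5 = 5764802−1 = 5764801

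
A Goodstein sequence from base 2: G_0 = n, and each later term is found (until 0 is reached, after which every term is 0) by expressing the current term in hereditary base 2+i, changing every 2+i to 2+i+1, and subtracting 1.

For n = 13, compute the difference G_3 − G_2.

base 2: 13 = 2^(2 + 1) + 2^2 + 1; at 3: 3^(3 + 1) + 3^3 + 1 = 109; next = 108
base 3: 108 = 3^(3 + 1) + 3^3; at 4: 4^(4 + 1) + 4^4 = 1280; next = 1279
base 4: 1279 = 4^(4 + 1) + 3·4^3 + 3·4^2 + 3·4 + 3; at 5: 5^(5 + 1) + 3·5^3 + 3·5^2 + 3·5 + 3 = 16093; next = 16092

14813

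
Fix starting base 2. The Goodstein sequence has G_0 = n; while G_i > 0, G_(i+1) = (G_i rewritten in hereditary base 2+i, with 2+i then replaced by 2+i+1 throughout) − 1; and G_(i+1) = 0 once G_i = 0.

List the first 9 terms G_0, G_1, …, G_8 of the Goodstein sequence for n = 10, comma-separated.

10, 83, 1025, 15625, 279935, 4215754, 84073323, 1937434592, 50000555551

G_0=10  [base 2] 2^(2 + 1) + 2  →[2↦3]→  3^(3 + 1) + 3 = 84  −1 ⇒ G_1=83
G_1=83  [base 3] 3^(3 + 1) + 2  →[3↦4]→  4^(4 + 1) + 2 = 1026  −1 ⇒ G_2=1025
G_2=1025  [base 4] 4^(4 + 1) + 1  →[4↦5]→  5^(5 + 1) + 1 = 15626  −1 ⇒ G_3=15625
G_3=15625  [base 5] 5^(5 + 1)  →[5↦6]→  6^(6 + 1) = 279936  −1 ⇒ G_4=279935
G_4=279935  [base 6] 5·6^6 + 5·6^5 + 5·6^4 + 5·6^3 + 5·6^2 + 5·6 + 5  →[6↦7]→  5·7^7 + 5·7^5 + 5·7^4 + 5·7^3 + 5·7^2 + 5·7 + 5 = 4215755  −1 ⇒ G_5=4215754
G_5=4215754  [base 7] 5·7^7 + 5·7^5 + 5·7^4 + 5·7^3 + 5·7^2 + 5·7 + 4  →[7↦8]→  5·8^8 + 5·8^5 + 5·8^4 + 5·8^3 + 5·8^2 + 5·8 + 4 = 84073324  −1 ⇒ G_6=84073323
G_6=84073323  [base 8] 5·8^8 + 5·8^5 + 5·8^4 + 5·8^3 + 5·8^2 + 5·8 + 3  →[8↦9]→  5·9^9 + 5·9^5 + 5·9^4 + 5·9^3 + 5·9^2 + 5·9 + 3 = 1937434593  −1 ⇒ G_7=1937434592
G_7=1937434592  [base 9] 5·9^9 + 5·9^5 + 5·9^4 + 5·9^3 + 5·9^2 + 5·9 + 2  →[9↦10]→  5·10^10 + 5·10^5 + 5·10^4 + 5·10^3 + 5·10^2 + 5·10 + 2 = 50000555552  −1 ⇒ G_8=50000555551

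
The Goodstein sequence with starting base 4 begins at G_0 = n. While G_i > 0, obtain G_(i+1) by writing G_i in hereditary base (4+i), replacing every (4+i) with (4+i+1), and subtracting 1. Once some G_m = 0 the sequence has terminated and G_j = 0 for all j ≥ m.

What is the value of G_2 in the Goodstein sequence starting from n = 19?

37

step 0: 19 = 4^2 + 3; sub 5 for 4: 5^2 + 3; = 28; G_1 = 28−1 = 27
step 1: 27 = 5^2 + 2; sub 6 for 5: 6^2 + 2; = 38; G_2 = 38−1 = 37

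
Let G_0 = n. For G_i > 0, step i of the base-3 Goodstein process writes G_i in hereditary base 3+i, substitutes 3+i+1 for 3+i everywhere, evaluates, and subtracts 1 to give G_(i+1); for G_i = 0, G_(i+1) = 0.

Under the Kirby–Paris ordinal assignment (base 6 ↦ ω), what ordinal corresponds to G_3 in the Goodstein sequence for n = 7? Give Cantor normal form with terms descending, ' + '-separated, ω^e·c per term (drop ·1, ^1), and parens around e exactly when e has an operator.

G_0 = 7. HB_3(7) = 2·3 + 1. Bump = 9. G_1 = 8.
G_1 = 8. HB_4(8) = 2·4. Bump = 10. G_2 = 9.
G_2 = 9. HB_5(9) = 5 + 4. Bump = 10. G_3 = 9.
G_3 = 9. HB_6(9) = 6 + 3. Bump = 10. G_4 = 9.

ω + 3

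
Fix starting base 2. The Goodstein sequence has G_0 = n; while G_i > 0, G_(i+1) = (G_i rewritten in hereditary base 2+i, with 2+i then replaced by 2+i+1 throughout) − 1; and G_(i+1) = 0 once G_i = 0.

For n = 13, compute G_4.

G_0=13  [base 2] 2^(2 + 1) + 2^2 + 1  →[2↦3]→  3^(3 + 1) + 3^3 + 1 = 109  −1 ⇒ G_1=108
G_1=108  [base 3] 3^(3 + 1) + 3^3  →[3↦4]→  4^(4 + 1) + 4^4 = 1280  −1 ⇒ G_2=1279
G_2=1279  [base 4] 4^(4 + 1) + 3·4^3 + 3·4^2 + 3·4 + 3  →[4↦5]→  5^(5 + 1) + 3·5^3 + 3·5^2 + 3·5 + 3 = 16093  −1 ⇒ G_3=16092
G_3=16092  [base 5] 5^(5 + 1) + 3·5^3 + 3·5^2 + 3·5 + 2  →[5↦6]→  6^(6 + 1) + 3·6^3 + 3·6^2 + 3·6 + 2 = 280712  −1 ⇒ G_4=280711
G_4=280711  [base 6] 6^(6 + 1) + 3·6^3 + 3·6^2 + 3·6 + 1  →[6↦7]→  7^(7 + 1) + 3·7^3 + 3·7^2 + 3·7 + 1 = 5765999  −1 ⇒ G_5=5765998

280711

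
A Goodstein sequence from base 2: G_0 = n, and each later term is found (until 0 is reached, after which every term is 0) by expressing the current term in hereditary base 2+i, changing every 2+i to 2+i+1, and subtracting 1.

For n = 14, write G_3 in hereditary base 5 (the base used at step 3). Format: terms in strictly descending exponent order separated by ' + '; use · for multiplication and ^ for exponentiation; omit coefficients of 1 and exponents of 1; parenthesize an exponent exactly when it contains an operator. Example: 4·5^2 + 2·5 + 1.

5^(5 + 1) + 5^5

G_0=14  [base 2] 2^(2 + 1) + 2^2 + 2  →[2↦3]→  3^(3 + 1) + 3^3 + 3 = 111  −1 ⇒ G_1=110
G_1=110  [base 3] 3^(3 + 1) + 3^3 + 2  →[3↦4]→  4^(4 + 1) + 4^4 + 2 = 1282  −1 ⇒ G_2=1281
G_2=1281  [base 4] 4^(4 + 1) + 4^4 + 1  →[4↦5]→  5^(5 + 1) + 5^5 + 1 = 18751  −1 ⇒ G_3=18750
G_3=18750  [base 5] 5^(5 + 1) + 5^5  →[5↦6]→  6^(6 + 1) + 6^6 = 326592  −1 ⇒ G_4=326591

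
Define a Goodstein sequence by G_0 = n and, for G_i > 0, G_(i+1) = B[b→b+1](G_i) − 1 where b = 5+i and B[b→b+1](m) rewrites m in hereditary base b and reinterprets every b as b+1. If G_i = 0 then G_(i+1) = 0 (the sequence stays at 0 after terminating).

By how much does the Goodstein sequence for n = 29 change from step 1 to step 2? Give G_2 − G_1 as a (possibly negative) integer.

G_0 = 29. HB_5(29) = 5^2 + 4. Bump = 40. G_1 = 39.
G_1 = 39. HB_6(39) = 6^2 + 3. Bump = 52. G_2 = 51.

12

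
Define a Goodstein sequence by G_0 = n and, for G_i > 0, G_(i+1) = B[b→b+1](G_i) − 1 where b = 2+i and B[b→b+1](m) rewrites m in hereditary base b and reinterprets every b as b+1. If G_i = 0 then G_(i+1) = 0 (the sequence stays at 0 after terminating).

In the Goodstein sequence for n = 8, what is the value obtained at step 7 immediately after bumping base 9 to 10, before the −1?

step 0: 8 = 2^(2 + 1); sub 3 for 2: 3^(3 + 1); = 81; G_1 = 81−1 = 80
step 1: 80 = 2·3^3 + 2·3^2 + 2·3 + 2; sub 4 for 3: 2·4^4 + 2·4^2 + 2·4 + 2; = 554; G_2 = 554−1 = 553
step 2: 553 = 2·4^4 + 2·4^2 + 2·4 + 1; sub 5 for 4: 2·5^5 + 2·5^2 + 2·5 + 1; = 6311; G_3 = 6311−1 = 6310
step 3: 6310 = 2·5^5 + 2·5^2 + 2·5; sub 6 for 5: 2·6^6 + 2·6^2 + 2·6; = 93396; G_4 = 93396−1 = 93395
step 4: 93395 = 2·6^6 + 2·6^2 + 6 + 5; sub 7 for 6: 2·7^7 + 2·7^2 + 7 + 5; = 1647196; G_5 = 1647196−1 = 1647195
step 5: 1647195 = 2·7^7 + 2·7^2 + 7 + 4; sub 8 for 7: 2·8^8 + 2·8^2 + 8 + 4; = 33554572; G_6 = 33554572−1 = 33554571
step 6: 33554571 = 2·8^8 + 2·8^2 + 8 + 3; sub 9 for 8: 2·9^9 + 2·9^2 + 9 + 3; = 774841152; G_7 = 774841152−1 = 774841151

20000000212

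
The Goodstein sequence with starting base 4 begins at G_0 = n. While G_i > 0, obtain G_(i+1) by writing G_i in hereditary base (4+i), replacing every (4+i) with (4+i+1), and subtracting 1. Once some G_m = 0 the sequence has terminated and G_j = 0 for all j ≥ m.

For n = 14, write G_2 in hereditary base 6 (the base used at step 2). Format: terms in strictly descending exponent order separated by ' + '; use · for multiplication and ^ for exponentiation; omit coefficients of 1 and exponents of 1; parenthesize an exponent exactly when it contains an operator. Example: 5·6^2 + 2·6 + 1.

14 —HB4→ 3·4 + 2 —bump→ 3·5 + 2 = 17 —(−1)→ 16
16 —HB5→ 3·5 + 1 —bump→ 3·6 + 1 = 19 —(−1)→ 18
18 —HB6→ 3·6 —bump→ 3·7 = 21 —(−1)→ 20

3·6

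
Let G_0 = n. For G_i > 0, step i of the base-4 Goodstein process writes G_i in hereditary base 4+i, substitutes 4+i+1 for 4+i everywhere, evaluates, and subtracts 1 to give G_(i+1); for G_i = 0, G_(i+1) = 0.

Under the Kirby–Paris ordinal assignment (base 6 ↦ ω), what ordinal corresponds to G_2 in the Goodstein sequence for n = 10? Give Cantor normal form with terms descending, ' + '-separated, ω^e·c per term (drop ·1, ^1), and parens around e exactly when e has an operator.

10 —HB4→ 2·4 + 2 —bump→ 2·5 + 2 = 12 —(−1)→ 11
11 —HB5→ 2·5 + 1 —bump→ 2·6 + 1 = 13 —(−1)→ 12
12 —HB6→ 2·6 —bump→ 2·7 = 14 —(−1)→ 13

ω·2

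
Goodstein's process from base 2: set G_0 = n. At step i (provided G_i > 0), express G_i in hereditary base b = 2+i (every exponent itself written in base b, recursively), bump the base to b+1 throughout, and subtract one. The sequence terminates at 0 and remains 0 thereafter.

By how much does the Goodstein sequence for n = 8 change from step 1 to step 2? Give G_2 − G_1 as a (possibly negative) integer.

8 —HB2→ 2^(2 + 1) —bump→ 3^(3 + 1) = 81 —(−1)→ 80
80 —HB3→ 2·3^3 + 2·3^2 + 2·3 + 2 —bump→ 2·4^4 + 2·4^2 + 2·4 + 2 = 554 —(−1)→ 553

473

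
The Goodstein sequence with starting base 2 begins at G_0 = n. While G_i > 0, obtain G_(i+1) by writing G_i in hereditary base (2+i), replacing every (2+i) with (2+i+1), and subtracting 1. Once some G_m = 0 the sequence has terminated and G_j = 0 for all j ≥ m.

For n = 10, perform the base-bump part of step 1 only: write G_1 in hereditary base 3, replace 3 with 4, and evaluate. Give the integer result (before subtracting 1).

i=0: 10 = 2^(2 + 1) + 2 (b=2); 2→3: 3^(3 + 1) + 3 = 84; 84−1 = 83
i=1: 83 = 3^(3 + 1) + 2 (b=3); 3→4: 4^(4 + 1) + 2 = 1026; 1026−1 = 1025

1026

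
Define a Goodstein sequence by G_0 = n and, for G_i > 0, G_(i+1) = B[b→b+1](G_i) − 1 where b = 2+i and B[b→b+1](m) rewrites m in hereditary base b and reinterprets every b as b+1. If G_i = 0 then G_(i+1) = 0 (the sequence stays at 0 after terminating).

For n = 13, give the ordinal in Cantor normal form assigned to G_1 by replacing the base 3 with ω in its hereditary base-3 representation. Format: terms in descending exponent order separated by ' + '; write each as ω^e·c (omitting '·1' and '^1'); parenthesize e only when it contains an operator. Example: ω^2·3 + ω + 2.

ω^(ω + 1) + ω^ω

i=0: 13 = 2^(2 + 1) + 2^2 + 1 (b=2); 2→3: 3^(3 + 1) + 3^3 + 1 = 109; 109−1 = 108
i=1: 108 = 3^(3 + 1) + 3^3 (b=3); 3→4: 4^(4 + 1) + 4^4 = 1280; 1280−1 = 1279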